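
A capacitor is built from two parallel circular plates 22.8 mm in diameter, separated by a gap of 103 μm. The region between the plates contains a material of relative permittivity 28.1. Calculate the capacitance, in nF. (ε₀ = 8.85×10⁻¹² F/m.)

A = π(22.8/2 mm)² = 4.08×10⁻⁴ m².
C = κε₀A/d = 28.1 × 8.85×10⁻¹² × 4.08×10⁻⁴ / 1.03×10⁻⁴ = 9.86×10⁻¹⁰ F.

C ≈ 0.986 nF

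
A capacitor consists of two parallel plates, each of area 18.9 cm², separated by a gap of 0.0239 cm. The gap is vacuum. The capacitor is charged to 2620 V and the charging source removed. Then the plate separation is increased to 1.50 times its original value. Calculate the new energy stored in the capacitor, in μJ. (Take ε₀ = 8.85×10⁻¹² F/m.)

A = 18.9 cm² = 1.89×10⁻³ m².
Initially C₁ = ε₀A/d = 8.85×10⁻¹² × 1.89×10⁻³ / 2.39×10⁻⁴ = 7.00×10⁻¹¹ F.
U₁ = 2.40×10⁻⁴ J.
Isolated ⇒ Q is held fixed. C₂ = 0.667 C₁ and U = Q²/(2C), so U₂/U₁ = C₁/C₂ = 1.50.
U₂ = 1.50 × 2.40×10⁻⁴ = 3.60×10⁻⁴ J.

360 μJ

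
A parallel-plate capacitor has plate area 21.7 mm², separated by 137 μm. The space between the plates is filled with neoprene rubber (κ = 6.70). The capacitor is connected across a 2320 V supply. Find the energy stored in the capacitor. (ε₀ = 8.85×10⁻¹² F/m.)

A = 21.7 mm² = 2.17×10⁻⁵ m².
C = κε₀A/d = 6.70 × 8.85×10⁻¹² × 2.17×10⁻⁵ / 1.37×10⁻⁴ = 9.39×10⁻¹² F.
U = ½CV² = ½ × 9.39×10⁻¹² × (2320)² = 2.53×10⁻⁵ J.

U ≈ 25.3 μJ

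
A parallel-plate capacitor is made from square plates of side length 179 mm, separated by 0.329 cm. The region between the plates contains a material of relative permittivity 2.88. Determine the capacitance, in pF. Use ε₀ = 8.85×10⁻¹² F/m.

C ≈ 248 pF

A = (179 mm)² = 3.20×10⁻² m².
C = κε₀A/d = 2.88 × 8.85×10⁻¹² × 3.20×10⁻² / 3.29×10⁻³ = 2.48×10⁻¹⁰ F.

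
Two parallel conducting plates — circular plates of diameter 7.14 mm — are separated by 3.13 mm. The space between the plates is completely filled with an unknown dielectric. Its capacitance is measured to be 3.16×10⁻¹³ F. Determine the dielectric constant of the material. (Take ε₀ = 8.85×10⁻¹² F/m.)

κ ≈ 2.79

A = π(7.14/2 mm)² = 4.00×10⁻⁵ m².
κ = Cd/(ε₀A) = 3.16×10⁻¹³ × 3.13×10⁻³ / (8.85×10⁻¹² × 4.00×10⁻⁵) = 2.79.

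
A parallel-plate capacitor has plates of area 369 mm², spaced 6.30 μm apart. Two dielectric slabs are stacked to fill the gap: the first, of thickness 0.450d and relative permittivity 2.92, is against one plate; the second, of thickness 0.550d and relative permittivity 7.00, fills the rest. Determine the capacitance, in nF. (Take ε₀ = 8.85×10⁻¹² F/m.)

A = 369 mm² = 3.69×10⁻⁴ m².
Stacked slabs ⇒ two capacitors in series, each with the full plate area.
C₁ = κ₁ε₀A/d₁ = 2.92 × 8.85×10⁻¹² × 3.69×10⁻⁴ / 2.83×10⁻⁶ = 3.36×10⁻⁹ F.
C₂ = κ₂ε₀A/d₂ = 7.00 × 8.85×10⁻¹² × 3.69×10⁻⁴ / 3.46×10⁻⁶ = 6.60×10⁻⁹ F.
C = (1/C₁ + 1/C₂)⁻¹ = 2.23×10⁻⁹ F.

C ≈ 2.23 nF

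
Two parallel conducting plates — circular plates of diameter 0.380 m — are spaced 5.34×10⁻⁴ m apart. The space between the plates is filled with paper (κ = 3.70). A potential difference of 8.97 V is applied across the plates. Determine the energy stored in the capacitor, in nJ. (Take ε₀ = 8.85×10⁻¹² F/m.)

A = π(0.380/2 m)² = 0.113 m².
C = κε₀A/d = 3.70 × 8.85×10⁻¹² × 0.113 / 5.34×10⁻⁴ = 6.95×10⁻⁹ F.
U = ½CV² = ½ × 6.95×10⁻⁹ × (8.97)² = 2.80×10⁻⁷ J.

280 nJ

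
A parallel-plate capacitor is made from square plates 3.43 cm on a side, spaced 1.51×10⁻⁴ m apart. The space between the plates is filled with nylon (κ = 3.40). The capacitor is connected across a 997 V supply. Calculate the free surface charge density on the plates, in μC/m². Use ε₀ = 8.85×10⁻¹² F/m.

199 μC/m²

A = (3.43 cm)² = 1.18×10⁻³ m².
C = κε₀A/d = 3.40 × 8.85×10⁻¹² × 1.18×10⁻³ / 1.51×10⁻⁴ = 2.34×10⁻¹⁰ F.
σ = Q/A = CV/A = 2.34×10⁻¹⁰ × 997 / 1.18×10⁻³ = 1.99×10⁻⁴ C/m².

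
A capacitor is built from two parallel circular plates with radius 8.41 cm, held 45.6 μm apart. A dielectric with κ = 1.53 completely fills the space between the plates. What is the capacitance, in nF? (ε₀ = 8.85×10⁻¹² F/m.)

A = π(8.41 cm)² = 2.22×10⁻² m².
C = κε₀A/d = 1.53 × 8.85×10⁻¹² × 2.22×10⁻² / 4.56×10⁻⁵ = 6.60×10⁻⁹ F.

C ≈ 6.60 nF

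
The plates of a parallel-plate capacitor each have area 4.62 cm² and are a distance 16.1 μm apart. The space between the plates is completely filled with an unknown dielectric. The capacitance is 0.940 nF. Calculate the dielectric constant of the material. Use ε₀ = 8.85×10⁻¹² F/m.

A = 4.62 cm² = 4.62×10⁻⁴ m².
κ = Cd/(ε₀A) = 9.40×10⁻¹⁰ × 1.61×10⁻⁵ / (8.85×10⁻¹² × 4.62×10⁻⁴) = 3.70.

κ ≈ 3.70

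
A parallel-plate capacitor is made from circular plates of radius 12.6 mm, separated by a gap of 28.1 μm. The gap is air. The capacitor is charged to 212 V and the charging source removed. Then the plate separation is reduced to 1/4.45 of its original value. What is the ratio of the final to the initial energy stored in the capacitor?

Isolated ⇒ Q is held fixed.
C₂ = 4.45 C₁ and U = Q²/(2C), so U₂/U₁ = C₁/C₂ = 0.225.

U₂/U₁ ≈ 0.225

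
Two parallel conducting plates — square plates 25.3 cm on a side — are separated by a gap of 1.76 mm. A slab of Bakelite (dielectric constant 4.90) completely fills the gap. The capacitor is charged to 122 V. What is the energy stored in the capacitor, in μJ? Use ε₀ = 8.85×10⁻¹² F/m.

11.7 μJ

A = (25.3 cm)² = 6.40×10⁻² m².
C = κε₀A/d = 4.90 × 8.85×10⁻¹² × 6.40×10⁻² / 1.76×10⁻³ = 1.58×10⁻⁹ F.
U = ½CV² = ½ × 1.58×10⁻⁹ × (122)² = 1.17×10⁻⁵ J.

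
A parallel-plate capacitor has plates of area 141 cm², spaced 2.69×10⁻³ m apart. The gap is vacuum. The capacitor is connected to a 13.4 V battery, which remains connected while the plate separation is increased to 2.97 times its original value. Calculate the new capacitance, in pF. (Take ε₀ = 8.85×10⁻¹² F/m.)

C ≈ 15.6 pF

A = 141 cm² = 1.41×10⁻² m².
Initially C₁ = ε₀A/d = 8.85×10⁻¹² × 1.41×10⁻² / 2.69×10⁻³ = 4.64×10⁻¹¹ F.
C = ε₀A/d scales as 1/d, so C₂/C₁ = d₁/d₂ = 1/2.97 = 0.337.
C₂ = 0.337 × 4.64×10⁻¹¹ = 1.56×10⁻¹¹ F.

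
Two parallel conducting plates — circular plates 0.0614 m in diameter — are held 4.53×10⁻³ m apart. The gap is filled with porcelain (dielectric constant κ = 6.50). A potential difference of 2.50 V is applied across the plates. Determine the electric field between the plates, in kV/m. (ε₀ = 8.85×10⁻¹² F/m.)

E = V/d = 2.50 / 4.53×10⁻³ = 5.52×10² V/m.

E ≈ 0.552 kV/m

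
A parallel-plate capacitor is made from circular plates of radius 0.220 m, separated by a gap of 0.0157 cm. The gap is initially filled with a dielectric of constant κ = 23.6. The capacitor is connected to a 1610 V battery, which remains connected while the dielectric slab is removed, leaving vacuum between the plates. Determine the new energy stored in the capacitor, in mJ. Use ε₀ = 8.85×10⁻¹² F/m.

11.1 mJ

A = π(0.220 m)² = 0.152 m².
Initially C₁ = κε₀A/d = 23.6 × 8.85×10⁻¹² × 0.152 / 1.57×10⁻⁴ = 2.02×10⁻⁷ F.
U₁ = 0.262 J.
Battery connected ⇒ V is held fixed. C₂ = 0.0424 C₁ and U = ½CV², so U₂/U₁ = C₂/C₁ = 0.0424.
U₂ = 0.0424 × 0.262 = 1.11×10⁻² J.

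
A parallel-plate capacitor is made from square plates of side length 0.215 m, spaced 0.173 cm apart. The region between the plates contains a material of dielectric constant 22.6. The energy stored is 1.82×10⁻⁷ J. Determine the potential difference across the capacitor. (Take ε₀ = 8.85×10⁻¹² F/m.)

A = (0.215 m)² = 4.62×10⁻² m².
C = κε₀A/d = 22.6 × 8.85×10⁻¹² × 4.62×10⁻² / 1.73×10⁻³ = 5.34×10⁻⁹ F.
V = √(2U/C) = √(2 × 1.82×10⁻⁷ / 5.34×10⁻⁹) = 8.25 V.

8.25 V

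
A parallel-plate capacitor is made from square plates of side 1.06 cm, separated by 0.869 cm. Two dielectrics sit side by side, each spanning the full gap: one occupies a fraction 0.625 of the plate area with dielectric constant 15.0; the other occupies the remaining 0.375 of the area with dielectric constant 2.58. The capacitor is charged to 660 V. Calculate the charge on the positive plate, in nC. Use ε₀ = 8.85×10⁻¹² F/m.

A = (1.06 cm)² = 1.12×10⁻⁴ m².
Side-by-side slabs ⇒ two capacitors in parallel, each spanning the full gap.
C₁ = κ₁ε₀A₁/d = 15.0 × 8.85×10⁻¹² × 7.02×10⁻⁵ / 8.69×10⁻³ = 1.07×10⁻¹² F.
C₂ = κ₂ε₀A₂/d = 2.58 × 8.85×10⁻¹² × 4.21×10⁻⁵ / 8.69×10⁻³ = 1.11×10⁻¹³ F.
C = C₁ + C₂ = 1.18×10⁻¹² F.
Q = CV = 1.18×10⁻¹² × 660 = 7.81×10⁻¹⁰ C.

Q ≈ 0.781 nC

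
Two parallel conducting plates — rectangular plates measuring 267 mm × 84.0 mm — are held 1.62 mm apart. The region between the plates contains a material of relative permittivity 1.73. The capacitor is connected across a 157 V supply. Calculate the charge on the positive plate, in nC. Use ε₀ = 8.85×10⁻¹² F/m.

A = 267 × 84.0 mm² = 2.24×10⁻² m².
C = κε₀A/d = 1.73 × 8.85×10⁻¹² × 2.24×10⁻² / 1.62×10⁻³ = 2.12×10⁻¹⁰ F.
Q = CV = 2.12×10⁻¹⁰ × 157 = 3.33×10⁻⁸ C.

33.3 nC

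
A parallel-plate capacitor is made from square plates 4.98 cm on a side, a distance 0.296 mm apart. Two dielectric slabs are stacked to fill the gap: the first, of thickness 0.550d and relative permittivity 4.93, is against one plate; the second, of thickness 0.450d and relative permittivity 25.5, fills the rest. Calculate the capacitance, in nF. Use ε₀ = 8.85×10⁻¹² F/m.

A = (4.98 cm)² = 2.48×10⁻³ m².
Stacked slabs ⇒ two capacitors in series, each with the full plate area.
C₁ = κ₁ε₀A/d₁ = 4.93 × 8.85×10⁻¹² × 2.48×10⁻³ / 1.63×10⁻⁴ = 6.65×10⁻¹⁰ F.
C₂ = κ₂ε₀A/d₂ = 25.5 × 8.85×10⁻¹² × 2.48×10⁻³ / 1.33×10⁻⁴ = 4.20×10⁻⁹ F.
C = (1/C₁ + 1/C₂)⁻¹ = 5.74×10⁻¹⁰ F.

0.574 nF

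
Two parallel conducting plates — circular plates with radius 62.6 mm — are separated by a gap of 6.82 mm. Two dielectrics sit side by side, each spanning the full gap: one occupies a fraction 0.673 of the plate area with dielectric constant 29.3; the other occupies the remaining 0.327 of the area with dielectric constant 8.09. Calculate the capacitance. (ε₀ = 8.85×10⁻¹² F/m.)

357 pF

A = π(62.6 mm)² = 1.23×10⁻² m².
Side-by-side slabs ⇒ two capacitors in parallel, each spanning the full gap.
C₁ = κ₁ε₀A₁/d = 29.3 × 8.85×10⁻¹² × 8.29×10⁻³ / 6.82×10⁻³ = 3.15×10⁻¹⁰ F.
C₂ = κ₂ε₀A₂/d = 8.09 × 8.85×10⁻¹² × 4.03×10⁻³ / 6.82×10⁻³ = 4.23×10⁻¹¹ F.
C = C₁ + C₂ = 3.57×10⁻¹⁰ F.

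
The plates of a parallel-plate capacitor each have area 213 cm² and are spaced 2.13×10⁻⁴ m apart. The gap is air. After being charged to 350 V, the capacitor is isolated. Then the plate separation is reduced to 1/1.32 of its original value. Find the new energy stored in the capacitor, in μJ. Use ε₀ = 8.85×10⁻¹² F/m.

U ≈ 41.1 μJ

A = 213 cm² = 2.13×10⁻² m².
Initially C₁ = ε₀A/d = 8.85×10⁻¹² × 2.13×10⁻² / 2.13×10⁻⁴ = 8.85×10⁻¹⁰ F.
U₁ = 5.42×10⁻⁵ J.
Isolated ⇒ Q is held fixed. C₂ = 1.32 C₁ and U = Q²/(2C), so U₂/U₁ = C₁/C₂ = 0.758.
U₂ = 0.758 × 5.42×10⁻⁵ = 4.11×10⁻⁵ J.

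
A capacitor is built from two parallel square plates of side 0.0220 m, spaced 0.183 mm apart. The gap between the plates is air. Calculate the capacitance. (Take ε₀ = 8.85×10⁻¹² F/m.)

A = (0.0220 m)² = 4.84×10⁻⁴ m².
C = ε₀A/d = 8.85×10⁻¹² × 4.84×10⁻⁴ / 1.83×10⁻⁴ = 2.34×10⁻¹¹ F.

C ≈ 23.4 pF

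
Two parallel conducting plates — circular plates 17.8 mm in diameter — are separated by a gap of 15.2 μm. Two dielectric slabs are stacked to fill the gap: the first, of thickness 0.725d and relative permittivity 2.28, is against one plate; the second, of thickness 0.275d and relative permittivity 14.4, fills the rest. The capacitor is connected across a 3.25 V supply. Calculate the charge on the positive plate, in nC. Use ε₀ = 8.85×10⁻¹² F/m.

A = π(17.8/2 mm)² = 2.49×10⁻⁴ m².
Stacked slabs ⇒ two capacitors in series, each with the full plate area.
C₁ = κ₁ε₀A/d₁ = 2.28 × 8.85×10⁻¹² × 2.49×10⁻⁴ / 1.10×10⁻⁵ = 4.56×10⁻¹⁰ F.
C₂ = κ₂ε₀A/d₂ = 14.4 × 8.85×10⁻¹² × 2.49×10⁻⁴ / 4.18×10⁻⁶ = 7.59×10⁻⁹ F.
C = (1/C₁ + 1/C₂)⁻¹ = 4.30×10⁻¹⁰ F.
Q = CV = 4.30×10⁻¹⁰ × 3.25 = 1.40×10⁻⁹ C.

1.40 nC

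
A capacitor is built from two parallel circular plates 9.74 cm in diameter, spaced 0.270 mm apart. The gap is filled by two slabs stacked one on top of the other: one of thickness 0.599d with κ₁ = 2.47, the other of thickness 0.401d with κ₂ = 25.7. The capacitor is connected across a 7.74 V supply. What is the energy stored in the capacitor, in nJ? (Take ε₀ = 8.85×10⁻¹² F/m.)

U ≈ 28.3 nJ

A = π(9.74/2 cm)² = 7.45×10⁻³ m².
Stacked slabs ⇒ two capacitors in series, each with the full plate area.
C₁ = κ₁ε₀A/d₁ = 2.47 × 8.85×10⁻¹² × 7.45×10⁻³ / 1.62×10⁻⁴ = 1.01×10⁻⁹ F.
C₂ = κ₂ε₀A/d₂ = 25.7 × 8.85×10⁻¹² × 7.45×10⁻³ / 1.08×10⁻⁴ = 1.57×10⁻⁸ F.
C = (1/C₁ + 1/C₂)⁻¹ = 9.46×10⁻¹⁰ F.
U = ½CV² = ½ × 9.46×10⁻¹⁰ × (7.74)² = 2.83×10⁻⁸ J.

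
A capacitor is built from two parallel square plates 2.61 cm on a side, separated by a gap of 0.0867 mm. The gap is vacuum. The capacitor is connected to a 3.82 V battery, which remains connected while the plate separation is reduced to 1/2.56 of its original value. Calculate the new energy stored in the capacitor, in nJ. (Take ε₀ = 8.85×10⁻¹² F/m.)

A = (2.61 cm)² = 6.81×10⁻⁴ m².
Initially C₁ = ε₀A/d = 8.85×10⁻¹² × 6.81×10⁻⁴ / 8.67×10⁻⁵ = 6.95×10⁻¹¹ F.
U₁ = 5.07×10⁻¹⁰ J.
Battery connected ⇒ V is held fixed. C₂ = 2.56 C₁ and U = ½CV², so U₂/U₁ = C₂/C₁ = 2.56.
U₂ = 2.56 × 5.07×10⁻¹⁰ = 1.30×10⁻⁹ J.

U ≈ 1.30 nJ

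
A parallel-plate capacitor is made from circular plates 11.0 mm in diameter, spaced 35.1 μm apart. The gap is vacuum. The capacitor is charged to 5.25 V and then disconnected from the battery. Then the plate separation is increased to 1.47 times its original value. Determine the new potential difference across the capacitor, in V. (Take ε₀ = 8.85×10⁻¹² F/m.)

A = π(11.0/2 mm)² = 9.50×10⁻⁵ m².
Initially C₁ = ε₀A/d = 8.85×10⁻¹² × 9.50×10⁻⁵ / 3.51×10⁻⁵ = 2.40×10⁻¹¹ F.
V₁ = 5.25 V.
Isolated ⇒ Q is held fixed. C₂ = 0.680 C₁ and V = Q/C, so V₂/V₁ = C₁/C₂ = 1.47.
V₂ = 1.47 × 5.25 = 7.72 V.

V ≈ 7.72 V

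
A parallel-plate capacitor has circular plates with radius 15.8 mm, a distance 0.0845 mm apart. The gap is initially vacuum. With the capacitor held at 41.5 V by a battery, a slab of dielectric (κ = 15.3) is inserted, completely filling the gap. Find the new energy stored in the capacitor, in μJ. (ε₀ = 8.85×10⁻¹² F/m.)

U ≈ 1.08 μJ

A = π(15.8 mm)² = 7.84×10⁻⁴ m².
Initially C₁ = ε₀A/d = 8.85×10⁻¹² × 7.84×10⁻⁴ / 8.45×10⁻⁵ = 8.21×10⁻¹¹ F.
U₁ = 7.07×10⁻⁸ J.
Battery connected ⇒ V is held fixed. C₂ = 15.3 C₁ and U = ½CV², so U₂/U₁ = C₂/C₁ = 15.3.
U₂ = 15.3 × 7.07×10⁻⁸ = 1.08×10⁻⁶ J.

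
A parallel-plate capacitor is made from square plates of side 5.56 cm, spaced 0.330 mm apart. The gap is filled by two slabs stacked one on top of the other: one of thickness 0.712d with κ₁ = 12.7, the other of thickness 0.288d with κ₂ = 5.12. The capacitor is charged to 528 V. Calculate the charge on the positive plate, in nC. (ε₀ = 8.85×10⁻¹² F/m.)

390 nC

A = (5.56 cm)² = 3.09×10⁻³ m².
Stacked slabs ⇒ two capacitors in series, each with the full plate area.
C₁ = κ₁ε₀A/d₁ = 12.7 × 8.85×10⁻¹² × 3.09×10⁻³ / 2.35×10⁻⁴ = 1.48×10⁻⁹ F.
C₂ = κ₂ε₀A/d₂ = 5.12 × 8.85×10⁻¹² × 3.09×10⁻³ / 9.50×10⁻⁵ = 1.47×10⁻⁹ F.
C = (1/C₁ + 1/C₂)⁻¹ = 7.38×10⁻¹⁰ F.
Q = CV = 7.38×10⁻¹⁰ × 528 = 3.90×10⁻⁷ C.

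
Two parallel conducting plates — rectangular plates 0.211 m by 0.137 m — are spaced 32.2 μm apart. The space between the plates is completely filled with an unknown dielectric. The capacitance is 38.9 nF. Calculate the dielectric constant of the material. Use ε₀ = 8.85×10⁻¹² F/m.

A = 0.211 × 0.137 m² = 2.89×10⁻² m².
κ = Cd/(ε₀A) = 3.89×10⁻⁸ × 3.22×10⁻⁵ / (8.85×10⁻¹² × 2.89×10⁻²) = 4.90.

4.90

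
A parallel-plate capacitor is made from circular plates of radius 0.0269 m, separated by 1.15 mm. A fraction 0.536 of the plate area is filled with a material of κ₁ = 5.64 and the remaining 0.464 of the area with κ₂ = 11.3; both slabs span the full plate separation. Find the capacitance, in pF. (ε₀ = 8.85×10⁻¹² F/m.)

A = π(0.0269 m)² = 2.27×10⁻³ m².
Side-by-side slabs ⇒ two capacitors in parallel, each spanning the full gap.
C₁ = κ₁ε₀A₁/d = 5.64 × 8.85×10⁻¹² × 1.22×10⁻³ / 1.15×10⁻³ = 5.29×10⁻¹¹ F.
C₂ = κ₂ε₀A₂/d = 11.3 × 8.85×10⁻¹² × 1.05×10⁻³ / 1.15×10⁻³ = 9.17×10⁻¹¹ F.
C = C₁ + C₂ = 1.45×10⁻¹⁰ F.

C ≈ 145 pF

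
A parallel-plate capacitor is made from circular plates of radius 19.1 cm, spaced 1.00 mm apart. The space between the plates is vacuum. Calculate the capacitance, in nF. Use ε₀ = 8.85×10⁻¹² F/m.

1.01 nF

A = π(19.1 cm)² = 0.115 m².
C = ε₀A/d = 8.85×10⁻¹² × 0.115 / 1.00×10⁻³ = 1.01×10⁻⁹ F.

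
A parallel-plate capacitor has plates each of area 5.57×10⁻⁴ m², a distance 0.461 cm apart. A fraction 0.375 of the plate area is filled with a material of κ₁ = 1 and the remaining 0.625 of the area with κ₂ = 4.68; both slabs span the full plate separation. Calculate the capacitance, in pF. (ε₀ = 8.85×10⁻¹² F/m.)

C ≈ 3.53 pF

Side-by-side slabs ⇒ two capacitors in parallel, each spanning the full gap.
C₁ = κ₁ε₀A₁/d = 1.00 × 8.85×10⁻¹² × 2.09×10⁻⁴ / 4.61×10⁻³ = 4.01×10⁻¹³ F.
C₂ = κ₂ε₀A₂/d = 4.68 × 8.85×10⁻¹² × 3.48×10⁻⁴ / 4.61×10⁻³ = 3.13×10⁻¹² F.
C = C₁ + C₂ = 3.53×10⁻¹² F.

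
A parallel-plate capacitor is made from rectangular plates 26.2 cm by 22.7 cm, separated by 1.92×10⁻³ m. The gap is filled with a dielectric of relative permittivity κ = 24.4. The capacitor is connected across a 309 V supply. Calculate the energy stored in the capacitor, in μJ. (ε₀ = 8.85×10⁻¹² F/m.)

A = 26.2 × 22.7 cm² = 5.95×10⁻² m².
C = κε₀A/d = 24.4 × 8.85×10⁻¹² × 5.95×10⁻² / 1.92×10⁻³ = 6.69×10⁻⁹ F.
U = ½CV² = ½ × 6.69×10⁻⁹ × (309)² = 3.19×10⁻⁴ J.

319 μJ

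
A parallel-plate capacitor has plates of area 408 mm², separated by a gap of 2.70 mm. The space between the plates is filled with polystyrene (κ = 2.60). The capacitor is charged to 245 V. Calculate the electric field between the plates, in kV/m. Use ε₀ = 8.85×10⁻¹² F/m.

E = V/d = 245 / 2.70×10⁻³ = 9.07×10⁴ V/m.

90.7 kV/m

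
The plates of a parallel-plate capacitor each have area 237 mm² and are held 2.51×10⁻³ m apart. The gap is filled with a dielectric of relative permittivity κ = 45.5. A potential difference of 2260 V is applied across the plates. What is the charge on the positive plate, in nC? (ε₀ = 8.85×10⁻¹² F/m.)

A = 237 mm² = 2.37×10⁻⁴ m².
C = κε₀A/d = 45.5 × 8.85×10⁻¹² × 2.37×10⁻⁴ / 2.51×10⁻³ = 3.80×10⁻¹¹ F.
Q = CV = 3.80×10⁻¹¹ × 2260 = 8.59×10⁻⁸ C.

85.9 nC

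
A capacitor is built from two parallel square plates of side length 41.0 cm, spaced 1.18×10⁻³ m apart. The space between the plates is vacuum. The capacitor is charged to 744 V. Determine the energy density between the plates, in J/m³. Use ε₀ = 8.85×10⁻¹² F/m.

E = V/d = 744 / 1.18×10⁻³ = 6.31×10⁵ V/m.
u = ½ε₀E² = ½ × 8.85×10⁻¹² × (6.31×10⁵)² = 1.76 J/m³.

u ≈ 1.76 J/m³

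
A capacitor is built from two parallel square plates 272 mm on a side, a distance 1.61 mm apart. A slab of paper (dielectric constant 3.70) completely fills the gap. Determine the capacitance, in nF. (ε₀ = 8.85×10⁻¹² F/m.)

1.50 nF

A = (272 mm)² = 7.40×10⁻² m².
C = κε₀A/d = 3.70 × 8.85×10⁻¹² × 7.40×10⁻² / 1.61×10⁻³ = 1.50×10⁻⁹ F.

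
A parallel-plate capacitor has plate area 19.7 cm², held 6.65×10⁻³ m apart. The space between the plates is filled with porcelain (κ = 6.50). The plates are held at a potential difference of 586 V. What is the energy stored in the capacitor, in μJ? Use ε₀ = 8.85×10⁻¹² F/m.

A = 19.7 cm² = 1.97×10⁻³ m².
C = κε₀A/d = 6.50 × 8.85×10⁻¹² × 1.97×10⁻³ / 6.65×10⁻³ = 1.70×10⁻¹¹ F.
U = ½CV² = ½ × 1.70×10⁻¹¹ × (586)² = 2.93×10⁻⁶ J.

U ≈ 2.93 μJ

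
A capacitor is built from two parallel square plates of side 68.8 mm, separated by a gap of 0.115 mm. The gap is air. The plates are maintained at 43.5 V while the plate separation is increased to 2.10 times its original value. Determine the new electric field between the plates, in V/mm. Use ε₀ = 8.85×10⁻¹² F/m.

E ≈ 180 V/mm

A = (68.8 mm)² = 4.73×10⁻³ m².
Initially C₁ = ε₀A/d = 8.85×10⁻¹² × 4.73×10⁻³ / 1.15×10⁻⁴ = 3.64×10⁻¹⁰ F.
E₁ = 3.78×10⁵ V/m.
Battery connected ⇒ V is held fixed. E = V/d, so E₂/E₁ = d₁/d₂ = 0.476.
E₂ = 0.476 × 3.78×10⁵ = 1.80×10⁵ V/m.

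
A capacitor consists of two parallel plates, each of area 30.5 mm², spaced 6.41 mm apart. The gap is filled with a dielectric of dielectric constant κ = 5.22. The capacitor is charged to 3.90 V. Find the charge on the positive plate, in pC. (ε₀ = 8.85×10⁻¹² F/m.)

Q ≈ 0.857 pC

A = 30.5 mm² = 3.05×10⁻⁵ m².
C = κε₀A/d = 5.22 × 8.85×10⁻¹² × 3.05×10⁻⁵ / 6.41×10⁻³ = 2.20×10⁻¹³ F.
Q = CV = 2.20×10⁻¹³ × 3.90 = 8.57×10⁻¹³ C.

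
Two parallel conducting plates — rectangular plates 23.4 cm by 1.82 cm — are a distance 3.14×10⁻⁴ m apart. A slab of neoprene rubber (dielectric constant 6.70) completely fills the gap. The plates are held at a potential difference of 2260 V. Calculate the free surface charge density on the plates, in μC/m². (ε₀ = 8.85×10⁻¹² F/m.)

A = 23.4 × 1.82 cm² = 4.26×10⁻³ m².
C = κε₀A/d = 6.70 × 8.85×10⁻¹² × 4.26×10⁻³ / 3.14×10⁻⁴ = 8.04×10⁻¹⁰ F.
σ = Q/A = CV/A = 8.04×10⁻¹⁰ × 2260 / 4.26×10⁻³ = 4.27×10⁻⁴ C/m².

427 μC/m²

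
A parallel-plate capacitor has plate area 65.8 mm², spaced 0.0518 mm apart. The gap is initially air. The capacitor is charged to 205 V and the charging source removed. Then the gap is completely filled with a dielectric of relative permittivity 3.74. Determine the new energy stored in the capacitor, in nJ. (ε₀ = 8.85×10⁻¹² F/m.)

U ≈ 63.2 nJ

A = 65.8 mm² = 6.58×10⁻⁵ m².
Initially C₁ = ε₀A/d = 8.85×10⁻¹² × 6.58×10⁻⁵ / 5.18×10⁻⁵ = 1.12×10⁻¹¹ F.
U₁ = 2.36×10⁻⁷ J.
Isolated ⇒ Q is held fixed. C₂ = 3.74 C₁ and U = Q²/(2C), so U₂/U₁ = C₁/C₂ = 0.267.
U₂ = 0.267 × 2.36×10⁻⁷ = 6.32×10⁻⁸ J.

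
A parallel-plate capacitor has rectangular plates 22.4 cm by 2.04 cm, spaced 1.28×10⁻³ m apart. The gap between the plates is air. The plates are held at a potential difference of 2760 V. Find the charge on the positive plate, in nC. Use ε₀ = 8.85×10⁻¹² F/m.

87.2 nC

A = 22.4 × 2.04 cm² = 4.57×10⁻³ m².
C = ε₀A/d = 8.85×10⁻¹² × 4.57×10⁻³ / 1.28×10⁻³ = 3.16×10⁻¹¹ F.
Q = CV = 3.16×10⁻¹¹ × 2760 = 8.72×10⁻⁸ C.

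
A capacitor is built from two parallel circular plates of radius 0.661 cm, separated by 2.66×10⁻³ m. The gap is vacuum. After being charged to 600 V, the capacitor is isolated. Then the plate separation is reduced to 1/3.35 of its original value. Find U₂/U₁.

Isolated ⇒ Q is held fixed.
C₂ = 3.35 C₁ and U = Q²/(2C), so U₂/U₁ = C₁/C₂ = 0.299.

U₂/U₁ ≈ 0.299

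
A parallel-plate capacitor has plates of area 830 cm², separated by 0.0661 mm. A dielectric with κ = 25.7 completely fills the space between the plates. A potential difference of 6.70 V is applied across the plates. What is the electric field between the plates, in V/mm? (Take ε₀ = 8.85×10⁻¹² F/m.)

E = V/d = 6.70 / 6.61×10⁻⁵ = 1.01×10⁵ V/m.

101 V/mm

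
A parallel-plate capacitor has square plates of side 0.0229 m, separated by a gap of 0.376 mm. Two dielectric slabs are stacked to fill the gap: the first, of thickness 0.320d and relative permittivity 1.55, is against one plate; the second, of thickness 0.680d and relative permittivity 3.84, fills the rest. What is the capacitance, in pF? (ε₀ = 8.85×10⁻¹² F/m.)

A = (0.0229 m)² = 5.24×10⁻⁴ m².
Stacked slabs ⇒ two capacitors in series, each with the full plate area.
C₁ = κ₁ε₀A/d₁ = 1.55 × 8.85×10⁻¹² × 5.24×10⁻⁴ / 1.20×10⁻⁴ = 5.98×10⁻¹¹ F.
C₂ = κ₂ε₀A/d₂ = 3.84 × 8.85×10⁻¹² × 5.24×10⁻⁴ / 2.56×10⁻⁴ = 6.97×10⁻¹¹ F.
C = (1/C₁ + 1/C₂)⁻¹ = 3.22×10⁻¹¹ F.

C ≈ 32.2 pF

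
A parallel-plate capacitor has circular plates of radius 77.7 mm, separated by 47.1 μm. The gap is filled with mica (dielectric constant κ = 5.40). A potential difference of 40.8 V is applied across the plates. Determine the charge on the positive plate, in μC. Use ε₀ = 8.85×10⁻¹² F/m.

A = π(77.7 mm)² = 1.90×10⁻² m².
C = κε₀A/d = 5.40 × 8.85×10⁻¹² × 1.90×10⁻² / 4.71×10⁻⁵ = 1.92×10⁻⁸ F.
Q = CV = 1.92×10⁻⁸ × 40.8 = 7.85×10⁻⁷ C.

Q ≈ 0.785 μC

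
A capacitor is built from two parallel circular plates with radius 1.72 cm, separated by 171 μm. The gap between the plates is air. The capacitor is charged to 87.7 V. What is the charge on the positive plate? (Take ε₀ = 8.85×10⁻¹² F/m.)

Q ≈ 4.22 nC

A = π(1.72 cm)² = 9.29×10⁻⁴ m².
C = ε₀A/d = 8.85×10⁻¹² × 9.29×10⁻⁴ / 1.71×10⁻⁴ = 4.81×10⁻¹¹ F.
Q = CV = 4.81×10⁻¹¹ × 87.7 = 4.22×10⁻⁹ C.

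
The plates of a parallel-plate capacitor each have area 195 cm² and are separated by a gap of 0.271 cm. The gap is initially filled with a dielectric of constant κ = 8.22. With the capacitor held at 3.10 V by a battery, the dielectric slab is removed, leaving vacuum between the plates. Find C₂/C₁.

C = κε₀A/d scales with κ, so C₂/C₁ = 1/κ = 1/8.22 = 0.122.

C₂/C₁ ≈ 0.122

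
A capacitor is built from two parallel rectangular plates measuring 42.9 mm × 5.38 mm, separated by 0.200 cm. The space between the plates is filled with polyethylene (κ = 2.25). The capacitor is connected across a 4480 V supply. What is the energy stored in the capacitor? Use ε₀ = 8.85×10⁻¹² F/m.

23.1 μJ

A = 42.9 × 5.38 mm² = 2.31×10⁻⁴ m².
C = κε₀A/d = 2.25 × 8.85×10⁻¹² × 2.31×10⁻⁴ / 2.00×10⁻³ = 2.30×10⁻¹² F.
U = ½CV² = ½ × 2.30×10⁻¹² × (4480)² = 2.31×10⁻⁵ J.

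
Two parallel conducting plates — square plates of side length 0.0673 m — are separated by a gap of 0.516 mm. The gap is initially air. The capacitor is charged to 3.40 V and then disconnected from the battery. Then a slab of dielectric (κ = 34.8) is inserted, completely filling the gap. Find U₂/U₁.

U₂/U₁ ≈ 0.0287

Isolated ⇒ Q is held fixed.
C₂ = 34.8 C₁ and U = Q²/(2C), so U₂/U₁ = C₁/C₂ = 0.0287.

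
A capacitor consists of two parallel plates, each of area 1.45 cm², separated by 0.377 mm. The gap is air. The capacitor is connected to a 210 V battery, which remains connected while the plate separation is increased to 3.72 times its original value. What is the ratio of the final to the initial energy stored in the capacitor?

Battery connected ⇒ V is held fixed.
C₂ = 0.269 C₁ and U = ½CV², so U₂/U₁ = C₂/C₁ = 0.269.

U₂/U₁ ≈ 0.269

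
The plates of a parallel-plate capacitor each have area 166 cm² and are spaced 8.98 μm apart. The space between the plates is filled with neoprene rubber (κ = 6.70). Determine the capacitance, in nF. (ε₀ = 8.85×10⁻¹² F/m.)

110 nF

A = 166 cm² = 1.66×10⁻² m².
C = κε₀A/d = 6.70 × 8.85×10⁻¹² × 1.66×10⁻² / 8.98×10⁻⁶ = 1.10×10⁻⁷ F.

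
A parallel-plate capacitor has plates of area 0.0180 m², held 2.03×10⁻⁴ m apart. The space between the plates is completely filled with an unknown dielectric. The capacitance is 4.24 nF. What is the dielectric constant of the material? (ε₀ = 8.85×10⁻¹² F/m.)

κ = Cd/(ε₀A) = 4.24×10⁻⁹ × 2.03×10⁻⁴ / (8.85×10⁻¹² × 1.80×10⁻²) = 5.40.

κ ≈ 5.40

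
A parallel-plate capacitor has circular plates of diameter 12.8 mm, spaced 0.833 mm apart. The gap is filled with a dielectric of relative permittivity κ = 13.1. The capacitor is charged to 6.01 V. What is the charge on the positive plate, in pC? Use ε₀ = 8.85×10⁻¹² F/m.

A = π(12.8/2 mm)² = 1.29×10⁻⁴ m².
C = κε₀A/d = 13.1 × 8.85×10⁻¹² × 1.29×10⁻⁴ / 8.33×10⁻⁴ = 1.79×10⁻¹¹ F.
Q = CV = 1.79×10⁻¹¹ × 6.01 = 1.08×10⁻¹⁰ C.

Q ≈ 108 pC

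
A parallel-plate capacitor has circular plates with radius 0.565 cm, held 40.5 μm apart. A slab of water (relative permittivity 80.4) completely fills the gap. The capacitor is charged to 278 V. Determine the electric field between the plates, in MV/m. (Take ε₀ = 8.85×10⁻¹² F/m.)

E = V/d = 278 / 4.05×10⁻⁵ = 6.86×10⁶ V/m.

E ≈ 6.86 MV/m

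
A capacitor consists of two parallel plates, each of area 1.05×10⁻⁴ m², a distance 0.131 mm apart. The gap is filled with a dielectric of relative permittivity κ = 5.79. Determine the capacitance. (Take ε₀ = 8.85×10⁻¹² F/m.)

41.1 pF

C = κε₀A/d = 5.79 × 8.85×10⁻¹² × 1.05×10⁻⁴ / 1.31×10⁻⁴ = 4.11×10⁻¹¹ F.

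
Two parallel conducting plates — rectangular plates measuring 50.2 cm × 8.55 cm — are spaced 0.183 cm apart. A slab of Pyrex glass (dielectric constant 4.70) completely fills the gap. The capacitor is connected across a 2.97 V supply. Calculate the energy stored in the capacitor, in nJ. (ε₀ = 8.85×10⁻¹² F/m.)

4.30 nJ

A = 50.2 × 8.55 cm² = 4.29×10⁻² m².
C = κε₀A/d = 4.70 × 8.85×10⁻¹² × 4.29×10⁻² / 1.83×10⁻³ = 9.76×10⁻¹⁰ F.
U = ½CV² = ½ × 9.76×10⁻¹⁰ × (2.97)² = 4.30×10⁻⁹ J.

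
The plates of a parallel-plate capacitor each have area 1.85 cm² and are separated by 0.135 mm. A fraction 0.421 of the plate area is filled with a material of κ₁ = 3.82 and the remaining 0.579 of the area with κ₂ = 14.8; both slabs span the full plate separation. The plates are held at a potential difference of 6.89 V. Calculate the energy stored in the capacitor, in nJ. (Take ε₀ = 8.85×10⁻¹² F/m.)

U ≈ 2.93 nJ

A = 1.85 cm² = 1.85×10⁻⁴ m².
Side-by-side slabs ⇒ two capacitors in parallel, each spanning the full gap.
C₁ = κ₁ε₀A₁/d = 3.82 × 8.85×10⁻¹² × 7.79×10⁻⁵ / 1.35×10⁻⁴ = 1.95×10⁻¹¹ F.
C₂ = κ₂ε₀A₂/d = 14.8 × 8.85×10⁻¹² × 1.07×10⁻⁴ / 1.35×10⁻⁴ = 1.04×10⁻¹⁰ F.
C = C₁ + C₂ = 1.23×10⁻¹⁰ F.
U = ½CV² = ½ × 1.23×10⁻¹⁰ × (6.89)² = 2.93×10⁻⁹ J.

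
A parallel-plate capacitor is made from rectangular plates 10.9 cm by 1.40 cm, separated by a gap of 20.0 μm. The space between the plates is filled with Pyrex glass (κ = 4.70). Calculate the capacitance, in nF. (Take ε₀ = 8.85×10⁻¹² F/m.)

C ≈ 3.17 nF

A = 10.9 × 1.40 cm² = 1.53×10⁻³ m².
C = κε₀A/d = 4.70 × 8.85×10⁻¹² × 1.53×10⁻³ / 2.00×10⁻⁵ = 3.17×10⁻⁹ F.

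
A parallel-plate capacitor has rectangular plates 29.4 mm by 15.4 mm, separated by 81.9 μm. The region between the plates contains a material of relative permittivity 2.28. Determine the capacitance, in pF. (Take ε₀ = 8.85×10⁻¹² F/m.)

112 pF

A = 29.4 × 15.4 mm² = 4.53×10⁻⁴ m².
C = κε₀A/d = 2.28 × 8.85×10⁻¹² × 4.53×10⁻⁴ / 8.19×10⁻⁵ = 1.12×10⁻¹⁰ F.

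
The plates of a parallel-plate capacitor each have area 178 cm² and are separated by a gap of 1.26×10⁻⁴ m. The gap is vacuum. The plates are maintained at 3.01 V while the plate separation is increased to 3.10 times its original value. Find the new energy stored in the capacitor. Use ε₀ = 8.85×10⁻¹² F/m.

A = 178 cm² = 1.78×10⁻² m².
Initially C₁ = ε₀A/d = 8.85×10⁻¹² × 1.78×10⁻² / 1.26×10⁻⁴ = 1.25×10⁻⁹ F.
U₁ = 5.66×10⁻⁹ J.
Battery connected ⇒ V is held fixed. C₂ = 0.323 C₁ and U = ½CV², so U₂/U₁ = C₂/C₁ = 0.323.
U₂ = 0.323 × 5.66×10⁻⁹ = 1.83×10⁻⁹ J.

U ≈ 1.83 nJ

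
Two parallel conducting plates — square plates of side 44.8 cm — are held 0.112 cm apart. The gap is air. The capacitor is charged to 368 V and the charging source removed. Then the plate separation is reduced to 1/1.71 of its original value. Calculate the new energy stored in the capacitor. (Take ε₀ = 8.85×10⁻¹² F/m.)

A = (44.8 cm)² = 0.201 m².
Initially C₁ = ε₀A/d = 8.85×10⁻¹² × 0.201 / 1.12×10⁻³ = 1.59×10⁻⁹ F.
U₁ = 1.07×10⁻⁴ J.
Isolated ⇒ Q is held fixed. C₂ = 1.71 C₁ and U = Q²/(2C), so U₂/U₁ = C₁/C₂ = 0.585.
U₂ = 0.585 × 1.07×10⁻⁴ = 6.28×10⁻⁵ J.

62.8 μJ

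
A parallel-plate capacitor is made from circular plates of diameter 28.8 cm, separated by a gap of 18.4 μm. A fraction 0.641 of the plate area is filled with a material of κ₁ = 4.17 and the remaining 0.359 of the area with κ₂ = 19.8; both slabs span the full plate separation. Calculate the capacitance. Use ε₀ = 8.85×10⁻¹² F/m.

306 nF

A = π(28.8/2 cm)² = 6.51×10⁻² m².
Side-by-side slabs ⇒ two capacitors in parallel, each spanning the full gap.
C₁ = κ₁ε₀A₁/d = 4.17 × 8.85×10⁻¹² × 4.18×10⁻² / 1.84×10⁻⁵ = 8.38×10⁻⁸ F.
C₂ = κ₂ε₀A₂/d = 19.8 × 8.85×10⁻¹² × 2.34×10⁻² / 1.84×10⁻⁵ = 2.23×10⁻⁷ F.
C = C₁ + C₂ = 3.06×10⁻⁷ F.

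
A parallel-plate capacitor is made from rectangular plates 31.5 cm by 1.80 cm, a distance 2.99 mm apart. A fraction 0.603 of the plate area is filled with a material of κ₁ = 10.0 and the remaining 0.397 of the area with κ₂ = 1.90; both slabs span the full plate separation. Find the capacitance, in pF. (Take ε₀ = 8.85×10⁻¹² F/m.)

A = 31.5 × 1.80 cm² = 5.67×10⁻³ m².
Side-by-side slabs ⇒ two capacitors in parallel, each spanning the full gap.
C₁ = κ₁ε₀A₁/d = 10.0 × 8.85×10⁻¹² × 3.42×10⁻³ / 2.99×10⁻³ = 1.01×10⁻¹⁰ F.
C₂ = κ₂ε₀A₂/d = 1.90 × 8.85×10⁻¹² × 2.25×10⁻³ / 2.99×10⁻³ = 1.27×10⁻¹¹ F.
C = C₁ + C₂ = 1.14×10⁻¹⁰ F.

C ≈ 114 pF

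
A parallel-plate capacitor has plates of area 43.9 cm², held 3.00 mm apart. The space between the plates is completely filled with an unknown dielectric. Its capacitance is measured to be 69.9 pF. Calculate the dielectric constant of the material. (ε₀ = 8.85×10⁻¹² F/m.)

A = 43.9 cm² = 4.39×10⁻³ m².
κ = Cd/(ε₀A) = 6.99×10⁻¹¹ × 3.00×10⁻³ / (8.85×10⁻¹² × 4.39×10⁻³) = 5.40.

5.40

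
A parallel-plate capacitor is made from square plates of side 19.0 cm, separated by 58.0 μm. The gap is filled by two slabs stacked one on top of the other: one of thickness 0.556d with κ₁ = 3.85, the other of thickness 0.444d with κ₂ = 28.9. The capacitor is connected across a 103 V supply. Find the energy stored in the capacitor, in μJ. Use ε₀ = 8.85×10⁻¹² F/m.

U ≈ 183 μJ

A = (19.0 cm)² = 3.61×10⁻² m².
Stacked slabs ⇒ two capacitors in series, each with the full plate area.
C₁ = κ₁ε₀A/d₁ = 3.85 × 8.85×10⁻¹² × 3.61×10⁻² / 3.22×10⁻⁵ = 3.81×10⁻⁸ F.
C₂ = κ₂ε₀A/d₂ = 28.9 × 8.85×10⁻¹² × 3.61×10⁻² / 2.58×10⁻⁵ = 3.59×10⁻⁷ F.
C = (1/C₁ + 1/C₂)⁻¹ = 3.45×10⁻⁸ F.
U = ½CV² = ½ × 3.45×10⁻⁸ × (103)² = 1.83×10⁻⁴ J.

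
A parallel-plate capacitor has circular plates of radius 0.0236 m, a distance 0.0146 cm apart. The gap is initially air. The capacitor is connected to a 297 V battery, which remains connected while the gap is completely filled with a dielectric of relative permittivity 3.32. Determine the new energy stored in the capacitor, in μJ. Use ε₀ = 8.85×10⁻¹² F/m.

15.5 μJ

A = π(0.0236 m)² = 1.75×10⁻³ m².
Initially C₁ = ε₀A/d = 8.85×10⁻¹² × 1.75×10⁻³ / 1.46×10⁻⁴ = 1.06×10⁻¹⁰ F.
U₁ = 4.68×10⁻⁶ J.
Battery connected ⇒ V is held fixed. C₂ = 3.32 C₁ and U = ½CV², so U₂/U₁ = C₂/C₁ = 3.32.
U₂ = 3.32 × 4.68×10⁻⁶ = 1.55×10⁻⁵ J.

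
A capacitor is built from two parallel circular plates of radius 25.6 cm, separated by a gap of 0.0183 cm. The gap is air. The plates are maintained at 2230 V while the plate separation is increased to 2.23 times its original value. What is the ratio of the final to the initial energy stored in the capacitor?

0.448

Battery connected ⇒ V is held fixed.
C₂ = 0.448 C₁ and U = ½CV², so U₂/U₁ = C₂/C₁ = 0.448.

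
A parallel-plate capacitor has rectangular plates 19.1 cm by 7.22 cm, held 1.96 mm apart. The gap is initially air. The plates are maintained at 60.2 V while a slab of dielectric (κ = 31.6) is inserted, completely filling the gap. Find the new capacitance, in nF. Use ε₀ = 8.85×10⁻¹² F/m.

A = 19.1 × 7.22 cm² = 1.38×10⁻² m².
Initially C₁ = ε₀A/d = 8.85×10⁻¹² × 1.38×10⁻² / 1.96×10⁻³ = 6.23×10⁻¹¹ F.
C = κε₀A/d scales with κ, so C₂/C₁ = κ = 31.6.
C₂ = 31.6 × 6.23×10⁻¹¹ = 1.97×10⁻⁹ F.

1.97 nF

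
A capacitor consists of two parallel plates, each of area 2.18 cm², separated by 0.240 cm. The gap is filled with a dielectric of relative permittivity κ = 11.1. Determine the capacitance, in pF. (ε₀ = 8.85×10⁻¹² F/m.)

8.92 pF

A = 2.18 cm² = 2.18×10⁻⁴ m².
C = κε₀A/d = 11.1 × 8.85×10⁻¹² × 2.18×10⁻⁴ / 2.40×10⁻³ = 8.92×10⁻¹² F.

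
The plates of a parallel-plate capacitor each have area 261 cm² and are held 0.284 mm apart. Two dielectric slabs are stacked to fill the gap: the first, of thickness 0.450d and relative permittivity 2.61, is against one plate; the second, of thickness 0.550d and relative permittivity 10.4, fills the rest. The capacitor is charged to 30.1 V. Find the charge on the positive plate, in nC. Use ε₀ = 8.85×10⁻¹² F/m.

A = 261 cm² = 2.61×10⁻² m².
Stacked slabs ⇒ two capacitors in series, each with the full plate area.
C₁ = κ₁ε₀A/d₁ = 2.61 × 8.85×10⁻¹² × 2.61×10⁻² / 1.28×10⁻⁴ = 4.72×10⁻⁹ F.
C₂ = κ₂ε₀A/d₂ = 10.4 × 8.85×10⁻¹² × 2.61×10⁻² / 1.56×10⁻⁴ = 1.54×10⁻⁸ F.
C = (1/C₁ + 1/C₂)⁻¹ = 3.61×10⁻⁹ F.
Q = CV = 3.61×10⁻⁹ × 30.1 = 1.09×10⁻⁷ C.

Q ≈ 109 nC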